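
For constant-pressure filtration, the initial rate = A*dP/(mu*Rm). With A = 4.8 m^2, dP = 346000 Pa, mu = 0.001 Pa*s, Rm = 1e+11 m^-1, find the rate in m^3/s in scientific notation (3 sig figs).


rate = A * dP / (mu * Rm)
rate = 4.8 * 346000 / (0.001 * 1e+11)
rate = 1660800.0 / 1.000e+08
rate = 1.66e-02 m^3/s


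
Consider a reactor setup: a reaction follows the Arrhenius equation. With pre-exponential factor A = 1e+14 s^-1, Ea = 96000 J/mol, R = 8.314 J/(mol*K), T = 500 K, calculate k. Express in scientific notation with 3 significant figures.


k = A * exp(-Ea/(R*T))
k = 1e+14 * exp(-96000 / (8.314 * 500))
k = 1e+14 * exp(-23.093577)
k = 9.35e+03


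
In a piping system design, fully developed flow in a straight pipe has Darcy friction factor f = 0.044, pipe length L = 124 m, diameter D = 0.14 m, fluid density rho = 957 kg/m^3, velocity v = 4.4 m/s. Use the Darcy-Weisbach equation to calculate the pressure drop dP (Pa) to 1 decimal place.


dP = f * (L/D) * (rho*v^2/2)
dP = 0.044 * (124/0.14) * (957*4.4^2/2)
L/D = 885.71428571
rho*v^2/2 = 957*19.36/2 = 9263.76
dP = 0.044 * 885.71428571 * 9263.76
dP = 361022.0 Pa


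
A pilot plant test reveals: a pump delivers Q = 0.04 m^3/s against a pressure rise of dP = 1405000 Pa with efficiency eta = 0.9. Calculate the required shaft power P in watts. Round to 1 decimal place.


P = Q * dP / eta
P = 0.04 * 1405000 / 0.9
P = 56200.0 / 0.9
P = 62444.4 W


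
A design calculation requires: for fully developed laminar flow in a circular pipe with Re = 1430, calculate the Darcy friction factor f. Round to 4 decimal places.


f = 64 / Re
f = 64 / 1430
f = 0.0448


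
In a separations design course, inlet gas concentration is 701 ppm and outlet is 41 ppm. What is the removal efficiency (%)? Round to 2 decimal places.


Efficiency = (G_in - G_out) / G_in * 100%
Efficiency = (701 - 41) / 701 * 100
Efficiency = 660 / 701 * 100
Efficiency = 94.15%


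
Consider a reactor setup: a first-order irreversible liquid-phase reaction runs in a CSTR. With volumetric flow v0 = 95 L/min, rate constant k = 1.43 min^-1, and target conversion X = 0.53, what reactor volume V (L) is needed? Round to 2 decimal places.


V = v0 * X / (k * (1 - X))
V = 95 * 0.53 / (1.43 * (1 - 0.53))
V = 50.35 / (1.43 * 0.47)
V = 50.35 / 0.6721
V = 74.91 L


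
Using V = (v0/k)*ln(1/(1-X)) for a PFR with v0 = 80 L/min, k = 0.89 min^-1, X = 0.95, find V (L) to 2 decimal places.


V = (v0/k) * ln(1/(1-X))
V = (80/0.89) * ln(1/(1-0.95))
V = 89.88764 * ln(20.0)
V = 89.88764 * 2.995732
V = 269.28 L


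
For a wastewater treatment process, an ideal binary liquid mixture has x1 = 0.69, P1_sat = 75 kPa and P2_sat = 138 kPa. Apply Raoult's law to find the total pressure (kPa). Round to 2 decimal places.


P = x1*P1_sat + x2*P2_sat
x2 = 1 - x1 = 1 - 0.69 = 0.31
P = 0.69*75 + 0.31*138
P = 51.75 + 42.78
P = 94.53 kPa


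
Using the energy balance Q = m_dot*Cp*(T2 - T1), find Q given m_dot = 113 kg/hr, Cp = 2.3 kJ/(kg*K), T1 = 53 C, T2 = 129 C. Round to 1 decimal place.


Q = m_dot * Cp * (T2 - T1)
Q = 113 * 2.3 * (129 - 53)
Q = 113 * 2.3 * 76
Q = 19752.4 kJ/hr


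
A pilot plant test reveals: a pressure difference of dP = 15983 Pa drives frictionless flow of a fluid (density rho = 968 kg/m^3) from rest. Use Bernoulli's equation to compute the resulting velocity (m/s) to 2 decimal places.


v = sqrt(2*dP/rho)
v = sqrt(2*15983/968)
v = sqrt(33.022727)
v = 5.75 m/s


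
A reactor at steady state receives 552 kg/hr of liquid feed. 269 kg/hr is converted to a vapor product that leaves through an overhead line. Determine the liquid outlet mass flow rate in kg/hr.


Steady-state mass balance on the main outlet: F_out = F_in - F_removed
F_out = 552 - 269
F_out = 283 kg/hr


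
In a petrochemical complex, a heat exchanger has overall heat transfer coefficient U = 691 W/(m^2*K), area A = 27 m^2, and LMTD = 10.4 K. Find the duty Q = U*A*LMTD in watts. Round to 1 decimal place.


Q = U * A * LMTD
Q = 691 * 27 * 10.4
Q = 194032.8 W


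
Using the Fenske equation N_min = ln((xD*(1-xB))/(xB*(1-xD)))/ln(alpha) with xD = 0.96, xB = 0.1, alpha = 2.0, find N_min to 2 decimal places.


N_min = ln((xD*(1-xB))/(xB*(1-xD))) / ln(alpha)
Numerator inside ln: 0.864 / 0.004 = 216.0
ln(216.0) = 5.375278
ln(alpha) = ln(2.0) = 0.693147
N_min = 5.375278 / 0.693147 = 7.75


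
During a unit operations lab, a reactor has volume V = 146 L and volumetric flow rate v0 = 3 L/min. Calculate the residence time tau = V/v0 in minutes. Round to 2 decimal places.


tau = V / v0
tau = 146 / 3
tau = 48.67 min


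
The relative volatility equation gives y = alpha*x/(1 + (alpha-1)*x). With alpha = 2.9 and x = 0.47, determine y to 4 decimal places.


y = alpha*x / (1 + (alpha-1)*x)
y = 2.9*0.47 / (1 + (2.9-1)*0.47)
y = 1.363 / (1 + 0.893)
y = 1.363 / 1.893
y = 0.7200


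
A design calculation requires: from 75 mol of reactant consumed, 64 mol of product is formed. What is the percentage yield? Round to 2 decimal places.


Yield = (moles product / moles consumed) * 100%
Yield = (64 / 75) * 100
Yield = 0.8533 * 100
Yield = 85.33%


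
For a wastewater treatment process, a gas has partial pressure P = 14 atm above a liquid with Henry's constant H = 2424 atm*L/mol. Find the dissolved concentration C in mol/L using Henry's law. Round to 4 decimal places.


C = P / H
C = 14 / 2424
C = 0.0058 mol/L


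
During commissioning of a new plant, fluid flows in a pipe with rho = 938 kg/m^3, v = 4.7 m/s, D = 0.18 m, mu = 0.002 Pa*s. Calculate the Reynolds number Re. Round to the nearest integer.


Re = rho * v * D / mu
Re = 938 * 4.7 * 0.18 / 0.002
Re = 793.548 / 0.002
Re = 396774


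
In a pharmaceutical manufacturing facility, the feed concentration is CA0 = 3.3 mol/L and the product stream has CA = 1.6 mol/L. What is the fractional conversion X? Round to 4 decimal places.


X = (CA0 - CA) / CA0
X = (3.3 - 1.6) / 3.3
X = 1.7 / 3.3
X = 0.5152


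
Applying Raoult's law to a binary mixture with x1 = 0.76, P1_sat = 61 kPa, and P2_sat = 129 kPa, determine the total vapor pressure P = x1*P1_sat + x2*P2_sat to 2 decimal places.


P = x1*P1_sat + x2*P2_sat
x2 = 1 - x1 = 1 - 0.76 = 0.24
P = 0.76*61 + 0.24*129
P = 46.36 + 30.96
P = 77.32 kPa


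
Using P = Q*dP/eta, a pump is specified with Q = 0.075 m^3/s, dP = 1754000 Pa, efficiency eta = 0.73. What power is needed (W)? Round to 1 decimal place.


P = Q * dP / eta
P = 0.075 * 1754000 / 0.73
P = 131550.0 / 0.73
P = 180205.5 W


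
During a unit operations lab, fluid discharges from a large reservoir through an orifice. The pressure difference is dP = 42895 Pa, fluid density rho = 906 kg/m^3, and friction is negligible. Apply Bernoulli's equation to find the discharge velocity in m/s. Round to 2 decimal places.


v = sqrt(2*dP/rho)
v = sqrt(2*42895/906)
v = sqrt(94.690949)
v = 9.73 m/s


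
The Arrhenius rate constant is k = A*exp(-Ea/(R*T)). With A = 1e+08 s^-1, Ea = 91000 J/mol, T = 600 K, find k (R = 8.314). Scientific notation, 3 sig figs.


k = A * exp(-Ea/(R*T))
k = 1e+08 * exp(-91000 / (8.314 * 600))
k = 1e+08 * exp(-18.242322)
k = 1.20e+00


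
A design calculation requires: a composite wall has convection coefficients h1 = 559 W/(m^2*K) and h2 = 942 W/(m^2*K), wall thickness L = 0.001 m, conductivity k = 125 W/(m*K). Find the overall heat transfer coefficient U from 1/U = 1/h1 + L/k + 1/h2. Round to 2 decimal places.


1/U = 1/h1 + L/k + 1/h2
1/U = 1/559 + 0.001/125 + 1/942
1/U = 0.0017889088 + 8e-06 + 0.0010615711
1/U = 0.0028584799
U = 349.84 W/(m^2*K)


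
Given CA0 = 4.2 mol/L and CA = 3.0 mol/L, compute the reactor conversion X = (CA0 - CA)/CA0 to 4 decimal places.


X = (CA0 - CA) / CA0
X = (4.2 - 3.0) / 4.2
X = 1.2 / 4.2
X = 0.2857


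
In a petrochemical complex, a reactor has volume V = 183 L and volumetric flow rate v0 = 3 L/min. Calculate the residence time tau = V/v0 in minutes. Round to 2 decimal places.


tau = V / v0
tau = 183 / 3
tau = 61.00 min


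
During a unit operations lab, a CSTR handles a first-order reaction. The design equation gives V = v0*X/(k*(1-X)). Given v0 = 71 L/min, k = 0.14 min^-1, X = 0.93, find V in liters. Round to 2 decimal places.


V = v0 * X / (k * (1 - X))
V = 71 * 0.93 / (0.14 * (1 - 0.93))
V = 66.03 / (0.14 * 0.07)
V = 66.03 / 0.0098
V = 6737.76 L


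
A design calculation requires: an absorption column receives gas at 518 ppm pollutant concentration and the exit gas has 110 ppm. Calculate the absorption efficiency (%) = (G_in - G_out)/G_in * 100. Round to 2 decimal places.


Efficiency = (G_in - G_out) / G_in * 100%
Efficiency = (518 - 110) / 518 * 100
Efficiency = 408 / 518 * 100
Efficiency = 78.76%


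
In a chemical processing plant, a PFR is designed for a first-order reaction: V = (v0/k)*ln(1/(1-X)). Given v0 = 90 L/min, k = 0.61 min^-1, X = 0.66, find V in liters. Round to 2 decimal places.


V = (v0/k) * ln(1/(1-X))
V = (90/0.61) * ln(1/(1-0.66))
V = 147.540984 * ln(2.941176)
V = 147.540984 * 1.07881
V = 159.17 L


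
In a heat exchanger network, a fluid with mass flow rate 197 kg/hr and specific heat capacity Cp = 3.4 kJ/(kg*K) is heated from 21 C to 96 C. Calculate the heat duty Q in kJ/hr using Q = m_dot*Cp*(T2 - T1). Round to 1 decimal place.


Q = m_dot * Cp * (T2 - T1)
Q = 197 * 3.4 * (96 - 21)
Q = 197 * 3.4 * 75
Q = 50235.0 kJ/hr


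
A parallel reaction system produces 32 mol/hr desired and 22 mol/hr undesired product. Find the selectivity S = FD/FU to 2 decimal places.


S = desired product rate / undesired product rate
S = 32 / 22
S = 1.45


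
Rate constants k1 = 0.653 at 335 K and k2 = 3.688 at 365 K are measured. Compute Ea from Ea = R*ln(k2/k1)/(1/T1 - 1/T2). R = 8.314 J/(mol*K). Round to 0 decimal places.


Ea = R * ln(k2/k1) / (1/T1 - 1/T2)
ln(k2/k1) = ln(3.688/0.653) = 1.7312625
1/T1 - 1/T2 = 1/335 - 1/365 = 0.000245348599
Ea = 8.314 * 1.7312625 / 0.000245348599
Ea = 58666 J/mol


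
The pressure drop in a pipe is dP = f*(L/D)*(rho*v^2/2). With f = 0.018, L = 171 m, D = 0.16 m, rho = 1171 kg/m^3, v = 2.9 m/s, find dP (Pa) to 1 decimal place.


dP = f * (L/D) * (rho*v^2/2)
dP = 0.018 * (171/0.16) * (1171*2.9^2/2)
L/D = 1068.75
rho*v^2/2 = 1171*8.41/2 = 4924.055
dP = 0.018 * 1068.75 * 4924.055
dP = 94726.5 Pa


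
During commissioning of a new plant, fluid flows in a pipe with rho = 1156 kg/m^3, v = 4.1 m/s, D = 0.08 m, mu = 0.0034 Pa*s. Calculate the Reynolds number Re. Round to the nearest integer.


Re = rho * v * D / mu
Re = 1156 * 4.1 * 0.08 / 0.0034
Re = 379.168 / 0.0034
Re = 111520


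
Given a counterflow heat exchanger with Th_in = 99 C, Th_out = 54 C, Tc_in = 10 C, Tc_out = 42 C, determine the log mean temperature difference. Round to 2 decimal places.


dT1 = Th_in - Tc_out = 99 - 42 = 57
dT2 = Th_out - Tc_in = 54 - 10 = 44
LMTD = (dT1 - dT2) / ln(dT1/dT2)
LMTD = (57 - 44) / ln(57/44)
LMTD = 50.22 K


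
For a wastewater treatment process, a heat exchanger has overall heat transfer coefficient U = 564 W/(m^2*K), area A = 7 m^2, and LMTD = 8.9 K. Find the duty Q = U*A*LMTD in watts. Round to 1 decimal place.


Q = U * A * LMTD
Q = 564 * 7 * 8.9
Q = 35137.2 W


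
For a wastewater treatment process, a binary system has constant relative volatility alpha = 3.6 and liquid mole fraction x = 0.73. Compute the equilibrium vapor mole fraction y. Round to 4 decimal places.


y = alpha*x / (1 + (alpha-1)*x)
y = 3.6*0.73 / (1 + (3.6-1)*0.73)
y = 2.628 / (1 + 1.898)
y = 2.628 / 2.898
y = 0.9068


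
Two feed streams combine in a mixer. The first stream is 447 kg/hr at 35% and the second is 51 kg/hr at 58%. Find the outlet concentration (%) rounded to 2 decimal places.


Mass balance on solute: F1*x1 + F2*x2 = F3*x3
F3 = F1 + F2 = 447 + 51 = 498 kg/hr
x3 = (F1*x1 + F2*x2)/F3
x3 = (447*0.35 + 51*0.58) / 498
x3 = 37.36%


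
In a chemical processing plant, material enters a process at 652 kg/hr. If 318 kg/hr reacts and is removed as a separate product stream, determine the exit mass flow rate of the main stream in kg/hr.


Steady-state mass balance on the main outlet: F_out = F_in - F_removed
F_out = 652 - 318
F_out = 334 kg/hr


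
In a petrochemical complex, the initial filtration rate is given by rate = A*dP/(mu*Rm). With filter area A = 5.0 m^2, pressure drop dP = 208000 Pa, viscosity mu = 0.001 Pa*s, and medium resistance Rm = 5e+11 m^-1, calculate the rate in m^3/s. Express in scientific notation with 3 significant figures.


rate = A * dP / (mu * Rm)
rate = 5.0 * 208000 / (0.001 * 5e+11)
rate = 1040000.0 / 5.000e+08
rate = 2.08e-03 m^3/s


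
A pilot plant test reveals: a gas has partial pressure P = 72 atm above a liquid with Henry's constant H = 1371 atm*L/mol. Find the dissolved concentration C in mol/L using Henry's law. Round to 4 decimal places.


C = P / H
C = 72 / 1371
C = 0.0525 mol/L


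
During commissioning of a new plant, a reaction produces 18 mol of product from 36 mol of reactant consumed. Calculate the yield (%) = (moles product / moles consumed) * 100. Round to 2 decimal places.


Yield = (moles product / moles consumed) * 100%
Yield = (18 / 36) * 100
Yield = 0.5 * 100
Yield = 50.00%


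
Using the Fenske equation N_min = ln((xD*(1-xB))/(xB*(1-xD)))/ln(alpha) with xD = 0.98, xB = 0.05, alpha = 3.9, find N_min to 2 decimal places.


N_min = ln((xD*(1-xB))/(xB*(1-xD))) / ln(alpha)
Numerator inside ln: 0.931 / 0.001 = 931.0
ln(931.0) = 6.836259
ln(alpha) = ln(3.9) = 1.360977
N_min = 6.836259 / 1.360977 = 5.02


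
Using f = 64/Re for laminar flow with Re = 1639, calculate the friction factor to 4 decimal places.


f = 64 / Re
f = 64 / 1639
f = 0.0390


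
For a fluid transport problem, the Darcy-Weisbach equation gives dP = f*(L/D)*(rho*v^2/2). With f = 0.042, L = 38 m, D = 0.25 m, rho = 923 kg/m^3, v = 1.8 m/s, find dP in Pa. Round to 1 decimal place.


dP = f * (L/D) * (rho*v^2/2)
dP = 0.042 * (38/0.25) * (923*1.8^2/2)
L/D = 152.0
rho*v^2/2 = 923*3.24/2 = 1495.26
dP = 0.042 * 152.0 * 1495.26
dP = 9545.7 Pa


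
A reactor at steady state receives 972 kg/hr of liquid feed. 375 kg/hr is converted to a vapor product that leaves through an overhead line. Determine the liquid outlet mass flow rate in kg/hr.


Steady-state mass balance on the main outlet: F_out = F_in - F_removed
F_out = 972 - 375
F_out = 597 kg/hr


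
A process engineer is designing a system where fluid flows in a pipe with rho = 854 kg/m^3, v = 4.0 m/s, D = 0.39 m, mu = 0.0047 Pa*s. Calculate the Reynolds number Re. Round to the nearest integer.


Re = rho * v * D / mu
Re = 854 * 4.0 * 0.39 / 0.0047
Re = 1332.24 / 0.0047
Re = 283455


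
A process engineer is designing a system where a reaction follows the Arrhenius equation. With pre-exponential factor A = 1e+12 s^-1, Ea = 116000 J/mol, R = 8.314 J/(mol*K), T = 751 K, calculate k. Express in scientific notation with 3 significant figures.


k = A * exp(-Ea/(R*T))
k = 1e+12 * exp(-116000 / (8.314 * 751))
k = 1e+12 * exp(-18.578388)
k = 8.54e+03


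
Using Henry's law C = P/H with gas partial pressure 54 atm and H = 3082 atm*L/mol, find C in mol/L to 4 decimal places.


C = P / H
C = 54 / 3082
C = 0.0175 mol/L


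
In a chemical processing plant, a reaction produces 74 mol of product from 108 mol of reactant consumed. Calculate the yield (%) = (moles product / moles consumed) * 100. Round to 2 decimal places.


Yield = (moles product / moles consumed) * 100%
Yield = (74 / 108) * 100
Yield = 0.6852 * 100
Yield = 68.52%


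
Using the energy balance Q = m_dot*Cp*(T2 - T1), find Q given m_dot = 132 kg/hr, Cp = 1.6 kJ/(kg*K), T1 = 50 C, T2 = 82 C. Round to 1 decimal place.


Q = m_dot * Cp * (T2 - T1)
Q = 132 * 1.6 * (82 - 50)
Q = 132 * 1.6 * 32
Q = 6758.4 kJ/hr


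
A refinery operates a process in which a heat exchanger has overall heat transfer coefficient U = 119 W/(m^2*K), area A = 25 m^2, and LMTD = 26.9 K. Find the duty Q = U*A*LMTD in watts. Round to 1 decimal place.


Q = U * A * LMTD
Q = 119 * 25 * 26.9
Q = 80027.5 W


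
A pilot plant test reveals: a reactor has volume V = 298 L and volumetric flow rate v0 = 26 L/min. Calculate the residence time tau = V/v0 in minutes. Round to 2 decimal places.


tau = V / v0
tau = 298 / 26
tau = 11.46 min


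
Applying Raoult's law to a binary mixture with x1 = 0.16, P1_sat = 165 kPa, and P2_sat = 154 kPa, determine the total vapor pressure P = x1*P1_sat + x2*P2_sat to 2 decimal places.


P = x1*P1_sat + x2*P2_sat
x2 = 1 - x1 = 1 - 0.16 = 0.84
P = 0.16*165 + 0.84*154
P = 26.4 + 129.36
P = 155.76 kPa


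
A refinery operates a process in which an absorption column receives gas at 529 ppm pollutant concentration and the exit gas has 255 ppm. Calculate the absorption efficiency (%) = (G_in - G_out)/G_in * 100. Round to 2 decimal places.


Efficiency = (G_in - G_out) / G_in * 100%
Efficiency = (529 - 255) / 529 * 100
Efficiency = 274 / 529 * 100
Efficiency = 51.80%


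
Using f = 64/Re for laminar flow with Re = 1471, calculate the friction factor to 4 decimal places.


f = 64 / Re
f = 64 / 1471
f = 0.0435


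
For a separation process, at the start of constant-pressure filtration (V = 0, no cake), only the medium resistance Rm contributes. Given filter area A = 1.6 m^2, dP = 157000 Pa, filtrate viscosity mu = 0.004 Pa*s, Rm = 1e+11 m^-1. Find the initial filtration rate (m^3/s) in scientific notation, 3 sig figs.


rate = A * dP / (mu * Rm)
rate = 1.6 * 157000 / (0.004 * 1e+11)
rate = 251200.0 / 4.000e+08
rate = 6.28e-04 m^3/s


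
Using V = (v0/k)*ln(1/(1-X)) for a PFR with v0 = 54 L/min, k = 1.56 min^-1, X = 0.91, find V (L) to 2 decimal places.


V = (v0/k) * ln(1/(1-X))
V = (54/1.56) * ln(1/(1-0.91))
V = 34.615385 * ln(11.111111)
V = 34.615385 * 2.407946
V = 83.35 L


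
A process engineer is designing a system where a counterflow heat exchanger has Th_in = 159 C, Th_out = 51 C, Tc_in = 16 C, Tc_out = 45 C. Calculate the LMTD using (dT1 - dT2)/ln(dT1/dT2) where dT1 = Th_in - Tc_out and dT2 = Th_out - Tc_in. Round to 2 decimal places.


dT1 = Th_in - Tc_out = 159 - 45 = 114
dT2 = Th_out - Tc_in = 51 - 16 = 35
LMTD = (dT1 - dT2) / ln(dT1/dT2)
LMTD = (114 - 35) / ln(114/35)
LMTD = 66.90 K


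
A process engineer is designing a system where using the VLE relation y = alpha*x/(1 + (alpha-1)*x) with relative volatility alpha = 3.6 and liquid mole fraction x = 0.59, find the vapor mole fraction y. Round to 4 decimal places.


y = alpha*x / (1 + (alpha-1)*x)
y = 3.6*0.59 / (1 + (3.6-1)*0.59)
y = 2.124 / (1 + 1.534)
y = 2.124 / 2.534
y = 0.8382


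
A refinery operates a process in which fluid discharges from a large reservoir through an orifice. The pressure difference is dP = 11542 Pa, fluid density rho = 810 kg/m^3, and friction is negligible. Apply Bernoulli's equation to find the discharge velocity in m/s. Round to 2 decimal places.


v = sqrt(2*dP/rho)
v = sqrt(2*11542/810)
v = sqrt(28.498765)
v = 5.34 m/s


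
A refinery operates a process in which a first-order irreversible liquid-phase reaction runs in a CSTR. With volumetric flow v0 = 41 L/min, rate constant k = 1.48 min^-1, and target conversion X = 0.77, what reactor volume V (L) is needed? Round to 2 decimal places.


V = v0 * X / (k * (1 - X))
V = 41 * 0.77 / (1.48 * (1 - 0.77))
V = 31.57 / (1.48 * 0.23)
V = 31.57 / 0.3404
V = 92.74 L


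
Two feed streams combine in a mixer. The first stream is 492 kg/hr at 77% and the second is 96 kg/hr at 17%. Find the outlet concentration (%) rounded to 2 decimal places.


Mass balance on solute: F1*x1 + F2*x2 = F3*x3
F3 = F1 + F2 = 492 + 96 = 588 kg/hr
x3 = (F1*x1 + F2*x2)/F3
x3 = (492*0.77 + 96*0.17) / 588
x3 = 67.20%


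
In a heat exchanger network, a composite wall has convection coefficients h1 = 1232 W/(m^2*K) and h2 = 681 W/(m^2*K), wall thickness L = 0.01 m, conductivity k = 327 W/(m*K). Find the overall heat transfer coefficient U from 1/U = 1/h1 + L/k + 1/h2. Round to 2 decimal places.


1/U = 1/h1 + L/k + 1/h2
1/U = 1/1232 + 0.01/327 + 1/681
1/U = 0.0008116883 + 3.0581e-05 + 0.0014684288
1/U = 0.0023106981
U = 432.77 W/(m^2*K)


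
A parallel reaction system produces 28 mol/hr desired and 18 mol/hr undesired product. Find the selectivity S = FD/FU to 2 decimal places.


S = desired product rate / undesired product rate
S = 28 / 18
S = 1.56


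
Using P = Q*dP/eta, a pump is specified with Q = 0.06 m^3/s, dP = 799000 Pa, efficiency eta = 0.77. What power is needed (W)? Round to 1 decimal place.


P = Q * dP / eta
P = 0.06 * 799000 / 0.77
P = 47940.0 / 0.77
P = 62259.7 W


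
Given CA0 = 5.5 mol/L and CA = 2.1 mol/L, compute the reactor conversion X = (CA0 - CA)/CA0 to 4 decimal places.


X = (CA0 - CA) / CA0
X = (5.5 - 2.1) / 5.5
X = 3.4 / 5.5
X = 0.6182


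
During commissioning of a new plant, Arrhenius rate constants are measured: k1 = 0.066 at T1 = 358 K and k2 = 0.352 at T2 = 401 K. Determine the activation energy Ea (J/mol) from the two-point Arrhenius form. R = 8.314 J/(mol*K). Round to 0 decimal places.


Ea = R * ln(k2/k1) / (1/T1 - 1/T2)
ln(k2/k1) = ln(0.352/0.066) = 1.6739764
1/T1 - 1/T2 = 1/358 - 1/401 = 0.000299530503
Ea = 8.314 * 1.6739764 / 0.000299530503
Ea = 46464 J/mol


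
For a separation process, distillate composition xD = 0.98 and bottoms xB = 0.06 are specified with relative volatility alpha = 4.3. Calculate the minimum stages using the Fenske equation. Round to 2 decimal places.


N_min = ln((xD*(1-xB))/(xB*(1-xD))) / ln(alpha)
Numerator inside ln: 0.9212 / 0.0012 = 767.666667
ln(767.666667) = 6.643356
ln(alpha) = ln(4.3) = 1.458615
N_min = 6.643356 / 1.458615 = 4.55


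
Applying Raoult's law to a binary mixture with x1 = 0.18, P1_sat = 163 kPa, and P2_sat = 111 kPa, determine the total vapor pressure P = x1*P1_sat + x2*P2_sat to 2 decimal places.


P = x1*P1_sat + x2*P2_sat
x2 = 1 - x1 = 1 - 0.18 = 0.82
P = 0.18*163 + 0.82*111
P = 29.34 + 91.02
P = 120.36 kPa


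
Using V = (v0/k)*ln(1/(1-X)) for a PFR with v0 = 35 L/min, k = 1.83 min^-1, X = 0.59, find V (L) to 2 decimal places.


V = (v0/k) * ln(1/(1-X))
V = (35/1.83) * ln(1/(1-0.59))
V = 19.125683 * ln(2.439024)
V = 19.125683 * 0.891598
V = 17.05 L


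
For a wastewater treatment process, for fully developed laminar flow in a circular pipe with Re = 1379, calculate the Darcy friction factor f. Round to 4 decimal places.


f = 64 / Re
f = 64 / 1379
f = 0.0464


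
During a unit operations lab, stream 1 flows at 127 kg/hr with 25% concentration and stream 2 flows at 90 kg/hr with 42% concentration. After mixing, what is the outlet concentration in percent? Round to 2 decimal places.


Mass balance on solute: F1*x1 + F2*x2 = F3*x3
F3 = F1 + F2 = 127 + 90 = 217 kg/hr
x3 = (F1*x1 + F2*x2)/F3
x3 = (127*0.25 + 90*0.42) / 217
x3 = 32.05%


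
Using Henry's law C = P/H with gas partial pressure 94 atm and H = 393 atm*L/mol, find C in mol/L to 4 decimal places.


C = P / H
C = 94 / 393
C = 0.2392 mol/L


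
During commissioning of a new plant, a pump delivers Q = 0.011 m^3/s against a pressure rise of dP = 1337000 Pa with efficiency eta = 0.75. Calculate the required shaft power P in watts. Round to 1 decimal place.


P = Q * dP / eta
P = 0.011 * 1337000 / 0.75
P = 14707.0 / 0.75
P = 19609.3 W


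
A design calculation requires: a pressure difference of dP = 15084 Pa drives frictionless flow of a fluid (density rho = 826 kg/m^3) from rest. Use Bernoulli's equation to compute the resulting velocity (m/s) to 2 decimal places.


v = sqrt(2*dP/rho)
v = sqrt(2*15084/826)
v = sqrt(36.523002)
v = 6.04 m/s


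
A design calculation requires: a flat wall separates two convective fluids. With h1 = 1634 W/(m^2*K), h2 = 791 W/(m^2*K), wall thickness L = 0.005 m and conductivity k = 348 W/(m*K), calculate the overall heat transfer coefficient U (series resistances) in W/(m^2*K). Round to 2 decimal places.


1/U = 1/h1 + L/k + 1/h2
1/U = 1/1634 + 0.005/348 + 1/791
1/U = 0.0006119951 + 1.43678e-05 + 0.0012642225
1/U = 0.0018905854
U = 528.94 W/(m^2*K)


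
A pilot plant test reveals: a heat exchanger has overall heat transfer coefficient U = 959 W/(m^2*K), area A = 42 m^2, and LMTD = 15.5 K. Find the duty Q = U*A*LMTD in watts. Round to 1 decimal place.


Q = U * A * LMTD
Q = 959 * 42 * 15.5
Q = 624309.0 W


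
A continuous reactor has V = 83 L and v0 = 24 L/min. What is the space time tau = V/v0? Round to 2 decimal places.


tau = V / v0
tau = 83 / 24
tau = 3.46 min


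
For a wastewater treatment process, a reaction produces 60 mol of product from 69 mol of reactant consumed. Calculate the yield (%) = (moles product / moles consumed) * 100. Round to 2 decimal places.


Yield = (moles product / moles consumed) * 100%
Yield = (60 / 69) * 100
Yield = 0.8696 * 100
Yield = 86.96%


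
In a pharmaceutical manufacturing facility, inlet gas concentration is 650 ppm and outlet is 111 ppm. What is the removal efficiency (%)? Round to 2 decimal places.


Efficiency = (G_in - G_out) / G_in * 100%
Efficiency = (650 - 111) / 650 * 100
Efficiency = 539 / 650 * 100
Efficiency = 82.92%


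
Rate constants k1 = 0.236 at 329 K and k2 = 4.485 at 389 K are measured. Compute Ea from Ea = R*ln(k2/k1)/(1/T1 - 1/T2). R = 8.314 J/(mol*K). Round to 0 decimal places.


Ea = R * ln(k2/k1) / (1/T1 - 1/T2)
ln(k2/k1) = ln(4.485/0.236) = 2.944662
1/T1 - 1/T2 = 1/329 - 1/389 = 0.00046881959
Ea = 8.314 * 2.944662 / 0.00046881959
Ea = 52220 J/mol


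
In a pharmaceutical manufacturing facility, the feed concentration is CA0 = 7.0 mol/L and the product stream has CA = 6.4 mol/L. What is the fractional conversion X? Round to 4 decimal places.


X = (CA0 - CA) / CA0
X = (7.0 - 6.4) / 7.0
X = 0.6 / 7.0
X = 0.0857


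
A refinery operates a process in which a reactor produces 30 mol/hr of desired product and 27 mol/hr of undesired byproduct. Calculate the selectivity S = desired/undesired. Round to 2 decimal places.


S = desired product rate / undesired product rate
S = 30 / 27
S = 1.11


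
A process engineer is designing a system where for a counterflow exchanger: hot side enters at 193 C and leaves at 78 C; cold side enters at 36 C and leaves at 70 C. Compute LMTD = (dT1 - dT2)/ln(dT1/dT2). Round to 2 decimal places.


dT1 = Th_in - Tc_out = 193 - 70 = 123
dT2 = Th_out - Tc_in = 78 - 36 = 42
LMTD = (dT1 - dT2) / ln(dT1/dT2)
LMTD = (123 - 42) / ln(123/42)
LMTD = 75.38 K


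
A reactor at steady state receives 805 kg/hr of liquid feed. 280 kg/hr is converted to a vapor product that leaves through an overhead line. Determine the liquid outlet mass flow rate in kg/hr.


Steady-state mass balance on the main outlet: F_out = F_in - F_removed
F_out = 805 - 280
F_out = 525 kg/hr


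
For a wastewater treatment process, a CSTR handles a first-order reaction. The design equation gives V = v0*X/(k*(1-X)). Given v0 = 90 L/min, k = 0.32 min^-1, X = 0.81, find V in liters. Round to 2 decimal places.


V = v0 * X / (k * (1 - X))
V = 90 * 0.81 / (0.32 * (1 - 0.81))
V = 72.9 / (0.32 * 0.19)
V = 72.9 / 0.0608
V = 1199.01 L


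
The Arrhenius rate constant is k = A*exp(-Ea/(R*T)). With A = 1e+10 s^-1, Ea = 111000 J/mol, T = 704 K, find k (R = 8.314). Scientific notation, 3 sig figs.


k = A * exp(-Ea/(R*T))
k = 1e+10 * exp(-111000 / (8.314 * 704))
k = 1e+10 * exp(-18.964452)
k = 5.81e+01


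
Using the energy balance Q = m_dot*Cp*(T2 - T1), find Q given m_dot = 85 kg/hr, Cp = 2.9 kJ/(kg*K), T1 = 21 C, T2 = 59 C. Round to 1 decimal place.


Q = m_dot * Cp * (T2 - T1)
Q = 85 * 2.9 * (59 - 21)
Q = 85 * 2.9 * 38
Q = 9367.0 kJ/hr


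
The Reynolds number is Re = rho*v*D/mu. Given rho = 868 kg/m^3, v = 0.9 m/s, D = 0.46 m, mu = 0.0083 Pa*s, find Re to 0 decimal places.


Re = rho * v * D / mu
Re = 868 * 0.9 * 0.46 / 0.0083
Re = 359.352 / 0.0083
Re = 43295


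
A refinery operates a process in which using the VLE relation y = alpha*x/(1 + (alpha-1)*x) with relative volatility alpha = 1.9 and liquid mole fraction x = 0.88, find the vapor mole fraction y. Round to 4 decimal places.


y = alpha*x / (1 + (alpha-1)*x)
y = 1.9*0.88 / (1 + (1.9-1)*0.88)
y = 1.672 / (1 + 0.792)
y = 1.672 / 1.792
y = 0.9330


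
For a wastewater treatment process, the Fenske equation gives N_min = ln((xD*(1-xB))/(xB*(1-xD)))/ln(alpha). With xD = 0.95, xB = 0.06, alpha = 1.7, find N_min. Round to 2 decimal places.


N_min = ln((xD*(1-xB))/(xB*(1-xD))) / ln(alpha)
Numerator inside ln: 0.893 / 0.003 = 297.666667
ln(297.666667) = 5.695974
ln(alpha) = ln(1.7) = 0.530628
N_min = 5.695974 / 0.530628 = 10.73


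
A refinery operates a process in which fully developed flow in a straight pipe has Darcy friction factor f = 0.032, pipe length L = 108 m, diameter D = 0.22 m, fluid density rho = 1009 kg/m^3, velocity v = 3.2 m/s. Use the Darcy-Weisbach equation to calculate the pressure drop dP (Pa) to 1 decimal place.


dP = f * (L/D) * (rho*v^2/2)
dP = 0.032 * (108/0.22) * (1009*3.2^2/2)
L/D = 490.90909091
rho*v^2/2 = 1009*10.24/2 = 5166.08
dP = 0.032 * 490.90909091 * 5166.08
dP = 81154.4 Pa


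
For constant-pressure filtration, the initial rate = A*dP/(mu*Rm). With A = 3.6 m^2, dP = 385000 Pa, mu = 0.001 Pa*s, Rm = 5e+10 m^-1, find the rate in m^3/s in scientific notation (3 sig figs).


rate = A * dP / (mu * Rm)
rate = 3.6 * 385000 / (0.001 * 5e+10)
rate = 1386000.0 / 5.000e+07
rate = 2.77e-02 m^3/s


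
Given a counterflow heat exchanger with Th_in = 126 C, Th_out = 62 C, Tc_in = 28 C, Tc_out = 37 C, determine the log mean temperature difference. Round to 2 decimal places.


dT1 = Th_in - Tc_out = 126 - 37 = 89
dT2 = Th_out - Tc_in = 62 - 28 = 34
LMTD = (dT1 - dT2) / ln(dT1/dT2)
LMTD = (89 - 34) / ln(89/34)
LMTD = 57.16 K


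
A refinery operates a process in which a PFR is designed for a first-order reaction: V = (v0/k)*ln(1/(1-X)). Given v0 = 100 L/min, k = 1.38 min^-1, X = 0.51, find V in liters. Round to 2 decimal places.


V = (v0/k) * ln(1/(1-X))
V = (100/1.38) * ln(1/(1-0.51))
V = 72.463768 * ln(2.040816)
V = 72.463768 * 0.71335
V = 51.69 L


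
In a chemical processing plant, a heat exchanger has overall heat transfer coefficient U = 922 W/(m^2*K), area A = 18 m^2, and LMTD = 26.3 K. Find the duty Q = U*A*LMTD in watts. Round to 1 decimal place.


Q = U * A * LMTD
Q = 922 * 18 * 26.3
Q = 436474.8 W


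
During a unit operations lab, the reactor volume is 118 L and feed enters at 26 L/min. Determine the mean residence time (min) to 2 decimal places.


tau = V / v0
tau = 118 / 26
tau = 4.54 min


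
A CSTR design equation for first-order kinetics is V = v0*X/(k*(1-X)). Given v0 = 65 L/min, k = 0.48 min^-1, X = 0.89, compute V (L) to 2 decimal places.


V = v0 * X / (k * (1 - X))
V = 65 * 0.89 / (0.48 * (1 - 0.89))
V = 57.85 / (0.48 * 0.11)
V = 57.85 / 0.0528
V = 1095.64 L


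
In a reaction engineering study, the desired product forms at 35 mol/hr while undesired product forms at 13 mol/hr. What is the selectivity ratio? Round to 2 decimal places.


S = desired product rate / undesired product rate
S = 35 / 13
S = 2.69


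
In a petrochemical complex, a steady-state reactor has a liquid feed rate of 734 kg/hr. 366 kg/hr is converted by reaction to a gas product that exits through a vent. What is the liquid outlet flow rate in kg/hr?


Steady-state mass balance on the main outlet: F_out = F_in - F_removed
F_out = 734 - 366
F_out = 368 kg/hr


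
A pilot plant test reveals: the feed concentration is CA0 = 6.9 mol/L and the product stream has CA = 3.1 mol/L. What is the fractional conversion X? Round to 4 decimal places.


X = (CA0 - CA) / CA0
X = (6.9 - 3.1) / 6.9
X = 3.8 / 6.9
X = 0.5507


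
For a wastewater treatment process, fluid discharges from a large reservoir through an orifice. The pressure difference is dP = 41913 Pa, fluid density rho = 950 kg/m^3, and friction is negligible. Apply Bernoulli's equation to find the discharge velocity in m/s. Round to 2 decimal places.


v = sqrt(2*dP/rho)
v = sqrt(2*41913/950)
v = sqrt(88.237895)
v = 9.39 m/s


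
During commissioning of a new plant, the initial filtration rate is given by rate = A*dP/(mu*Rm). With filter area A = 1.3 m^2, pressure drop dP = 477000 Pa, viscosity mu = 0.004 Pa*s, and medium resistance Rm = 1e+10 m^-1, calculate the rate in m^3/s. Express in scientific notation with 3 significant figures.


rate = A * dP / (mu * Rm)
rate = 1.3 * 477000 / (0.004 * 1e+10)
rate = 620100.0 / 4.000e+07
rate = 1.55e-02 m^3/s


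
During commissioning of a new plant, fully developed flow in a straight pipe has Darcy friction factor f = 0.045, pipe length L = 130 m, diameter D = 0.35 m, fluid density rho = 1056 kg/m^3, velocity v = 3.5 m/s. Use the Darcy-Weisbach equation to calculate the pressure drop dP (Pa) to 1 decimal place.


dP = f * (L/D) * (rho*v^2/2)
dP = 0.045 * (130/0.35) * (1056*3.5^2/2)
L/D = 371.42857143
rho*v^2/2 = 1056*12.25/2 = 6468.0
dP = 0.045 * 371.42857143 * 6468.0
dP = 108108.0 Pa


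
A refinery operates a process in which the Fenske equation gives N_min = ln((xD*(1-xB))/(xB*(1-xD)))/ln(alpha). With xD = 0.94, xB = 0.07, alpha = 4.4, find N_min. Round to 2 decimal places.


N_min = ln((xD*(1-xB))/(xB*(1-xD))) / ln(alpha)
Numerator inside ln: 0.8742 / 0.0042 = 208.142857
ln(208.142857) = 5.338225
ln(alpha) = ln(4.4) = 1.481605
N_min = 5.338225 / 1.481605 = 3.60


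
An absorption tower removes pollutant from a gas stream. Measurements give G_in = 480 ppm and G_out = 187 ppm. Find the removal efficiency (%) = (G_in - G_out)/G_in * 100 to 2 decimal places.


Efficiency = (G_in - G_out) / G_in * 100%
Efficiency = (480 - 187) / 480 * 100
Efficiency = 293 / 480 * 100
Efficiency = 61.04%


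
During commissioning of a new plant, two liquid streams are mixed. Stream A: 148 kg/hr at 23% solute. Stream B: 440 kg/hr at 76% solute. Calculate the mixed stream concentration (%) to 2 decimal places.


Mass balance on solute: F1*x1 + F2*x2 = F3*x3
F3 = F1 + F2 = 148 + 440 = 588 kg/hr
x3 = (F1*x1 + F2*x2)/F3
x3 = (148*0.23 + 440*0.76) / 588
x3 = 62.66%


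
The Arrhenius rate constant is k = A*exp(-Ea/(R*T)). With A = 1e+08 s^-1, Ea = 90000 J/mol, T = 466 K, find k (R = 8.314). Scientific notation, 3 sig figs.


k = A * exp(-Ea/(R*T))
k = 1e+08 * exp(-90000 / (8.314 * 466))
k = 1e+08 * exp(-23.229859)
k = 8.15e-03


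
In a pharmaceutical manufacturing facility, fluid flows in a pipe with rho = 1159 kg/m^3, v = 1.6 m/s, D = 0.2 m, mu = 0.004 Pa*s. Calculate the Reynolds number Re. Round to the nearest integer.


Re = rho * v * D / mu
Re = 1159 * 1.6 * 0.2 / 0.004
Re = 370.88 / 0.004
Re = 92720


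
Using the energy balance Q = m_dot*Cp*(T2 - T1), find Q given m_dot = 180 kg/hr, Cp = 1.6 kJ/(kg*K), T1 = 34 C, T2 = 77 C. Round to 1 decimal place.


Q = m_dot * Cp * (T2 - T1)
Q = 180 * 1.6 * (77 - 34)
Q = 180 * 1.6 * 43
Q = 12384.0 kJ/hr


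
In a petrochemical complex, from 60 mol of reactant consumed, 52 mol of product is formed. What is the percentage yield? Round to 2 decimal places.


Yield = (moles product / moles consumed) * 100%
Yield = (52 / 60) * 100
Yield = 0.8667 * 100
Yield = 86.67%


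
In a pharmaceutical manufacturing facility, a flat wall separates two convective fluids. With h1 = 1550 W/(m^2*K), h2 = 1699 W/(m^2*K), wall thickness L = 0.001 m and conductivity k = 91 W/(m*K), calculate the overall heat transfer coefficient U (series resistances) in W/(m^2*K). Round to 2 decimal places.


1/U = 1/h1 + L/k + 1/h2
1/U = 1/1550 + 0.001/91 + 1/1699
1/U = 0.0006451613 + 1.0989e-05 + 0.0005885815
1/U = 0.0012447318
U = 803.39 W/(m^2*K)


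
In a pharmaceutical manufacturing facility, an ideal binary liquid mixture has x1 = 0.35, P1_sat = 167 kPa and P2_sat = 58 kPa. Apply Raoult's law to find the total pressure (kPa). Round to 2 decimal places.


P = x1*P1_sat + x2*P2_sat
x2 = 1 - x1 = 1 - 0.35 = 0.65
P = 0.35*167 + 0.65*58
P = 58.45 + 37.7
P = 96.15 kPa


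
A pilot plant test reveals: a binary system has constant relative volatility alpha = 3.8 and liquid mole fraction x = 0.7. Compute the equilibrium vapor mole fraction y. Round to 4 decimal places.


y = alpha*x / (1 + (alpha-1)*x)
y = 3.8*0.7 / (1 + (3.8-1)*0.7)
y = 2.66 / (1 + 1.96)
y = 2.66 / 2.96
y = 0.8986


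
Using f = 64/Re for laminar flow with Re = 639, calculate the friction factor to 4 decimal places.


f = 64 / Re
f = 64 / 639
f = 0.1002


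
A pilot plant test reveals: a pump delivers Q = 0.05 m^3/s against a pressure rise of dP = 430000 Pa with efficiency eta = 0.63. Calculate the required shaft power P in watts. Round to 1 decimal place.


P = Q * dP / eta
P = 0.05 * 430000 / 0.63
P = 21500.0 / 0.63
P = 34127.0 W


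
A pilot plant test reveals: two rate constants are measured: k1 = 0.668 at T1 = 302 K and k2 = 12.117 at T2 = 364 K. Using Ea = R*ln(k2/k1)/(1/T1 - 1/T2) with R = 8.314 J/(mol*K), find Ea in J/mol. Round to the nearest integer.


Ea = R * ln(k2/k1) / (1/T1 - 1/T2)
ln(k2/k1) = ln(12.117/0.668) = 2.8980765
1/T1 - 1/T2 = 1/302 - 1/364 = 0.000564005531
Ea = 8.314 * 2.8980765 / 0.000564005531
Ea = 42721 J/mol


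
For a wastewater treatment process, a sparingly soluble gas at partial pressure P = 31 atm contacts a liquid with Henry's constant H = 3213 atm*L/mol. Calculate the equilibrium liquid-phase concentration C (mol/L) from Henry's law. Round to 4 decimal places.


C = P / H
C = 31 / 3213
C = 0.0096 mol/L


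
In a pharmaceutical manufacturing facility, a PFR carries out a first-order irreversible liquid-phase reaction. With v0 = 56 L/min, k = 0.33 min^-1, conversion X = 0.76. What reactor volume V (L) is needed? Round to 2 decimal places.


V = (v0/k) * ln(1/(1-X))
V = (56/0.33) * ln(1/(1-0.76))
V = 169.69697 * ln(4.166667)
V = 169.69697 * 1.427116
V = 242.18 L


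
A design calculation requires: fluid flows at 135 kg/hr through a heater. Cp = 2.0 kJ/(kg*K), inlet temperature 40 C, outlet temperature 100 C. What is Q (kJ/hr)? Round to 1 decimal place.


Q = m_dot * Cp * (T2 - T1)
Q = 135 * 2.0 * (100 - 40)
Q = 135 * 2.0 * 60
Q = 16200.0 kJ/hr


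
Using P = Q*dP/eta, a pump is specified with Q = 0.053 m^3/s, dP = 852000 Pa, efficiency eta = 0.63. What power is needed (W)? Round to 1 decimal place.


P = Q * dP / eta
P = 0.053 * 852000 / 0.63
P = 45156.0 / 0.63
P = 71676.2 W


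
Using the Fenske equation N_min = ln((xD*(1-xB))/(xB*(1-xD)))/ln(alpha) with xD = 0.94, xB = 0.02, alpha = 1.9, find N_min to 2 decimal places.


N_min = ln((xD*(1-xB))/(xB*(1-xD))) / ln(alpha)
Numerator inside ln: 0.9212 / 0.0012 = 767.666667
ln(767.666667) = 6.643356
ln(alpha) = ln(1.9) = 0.641854
N_min = 6.643356 / 0.641854 = 10.35


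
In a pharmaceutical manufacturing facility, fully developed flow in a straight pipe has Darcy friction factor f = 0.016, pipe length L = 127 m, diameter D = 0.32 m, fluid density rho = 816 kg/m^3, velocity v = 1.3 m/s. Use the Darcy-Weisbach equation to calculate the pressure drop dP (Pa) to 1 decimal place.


dP = f * (L/D) * (rho*v^2/2)
dP = 0.016 * (127/0.32) * (816*1.3^2/2)
L/D = 396.875
rho*v^2/2 = 816*1.69/2 = 689.52
dP = 0.016 * 396.875 * 689.52
dP = 4378.5 Pa


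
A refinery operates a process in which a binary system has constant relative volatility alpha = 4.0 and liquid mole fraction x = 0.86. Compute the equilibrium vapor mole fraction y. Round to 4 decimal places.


y = alpha*x / (1 + (alpha-1)*x)
y = 4.0*0.86 / (1 + (4.0-1)*0.86)
y = 3.44 / (1 + 2.58)
y = 3.44 / 3.58
y = 0.9609


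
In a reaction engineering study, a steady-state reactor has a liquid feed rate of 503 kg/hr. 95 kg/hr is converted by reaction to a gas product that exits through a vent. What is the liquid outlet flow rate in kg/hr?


Steady-state mass balance on the main outlet: F_out = F_in - F_removed
F_out = 503 - 95
F_out = 408 kg/hr


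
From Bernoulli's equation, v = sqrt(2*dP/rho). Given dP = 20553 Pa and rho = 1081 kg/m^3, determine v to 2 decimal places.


v = sqrt(2*dP/rho)
v = sqrt(2*20553/1081)
v = sqrt(38.025902)
v = 6.17 m/s
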